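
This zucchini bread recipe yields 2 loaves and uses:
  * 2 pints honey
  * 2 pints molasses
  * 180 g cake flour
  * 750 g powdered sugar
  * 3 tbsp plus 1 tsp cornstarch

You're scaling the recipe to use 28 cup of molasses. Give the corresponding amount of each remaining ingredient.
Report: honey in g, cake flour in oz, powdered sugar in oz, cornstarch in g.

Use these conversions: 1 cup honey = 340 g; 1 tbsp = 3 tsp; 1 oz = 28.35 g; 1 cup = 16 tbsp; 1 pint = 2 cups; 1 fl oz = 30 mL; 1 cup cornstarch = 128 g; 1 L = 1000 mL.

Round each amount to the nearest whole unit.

The original recipe has 4 cup of molasses, so the scaling factor is 28 ÷ 4 = 7.
honey: 2 pint × 7 × 2 cup/pint × 340 g/cup = 9520 g
cake flour: 180 g × 7 ÷ 28.35 g/oz ≈ 44 oz
powdered sugar: 750 g × 7 ÷ 28.35 g/oz ≈ 185 oz
cornstarch: (3 tbsp + 1 tsp = 10/3 tbsp) × 7 ÷ 16 tbsp/cup × 128 g/cup ≈ 187 g

honey: 9520 g; cake flour: 44 oz; powdered sugar: 185 oz; cornstarch: 187 g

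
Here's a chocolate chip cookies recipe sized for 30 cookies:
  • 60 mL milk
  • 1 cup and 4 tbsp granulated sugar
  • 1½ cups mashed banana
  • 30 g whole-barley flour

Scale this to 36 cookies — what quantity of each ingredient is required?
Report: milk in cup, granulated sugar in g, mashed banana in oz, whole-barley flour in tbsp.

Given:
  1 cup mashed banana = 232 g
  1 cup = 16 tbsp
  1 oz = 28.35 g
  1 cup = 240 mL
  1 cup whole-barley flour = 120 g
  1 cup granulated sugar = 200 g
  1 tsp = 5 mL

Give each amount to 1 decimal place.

milk: 0.3 cup; granulated sugar: 300.0 g; mashed banana: 14.7 oz; whole-barley flour: 4.8 tbsp

Scaling factor: 36/30 = 6/5 = 1.2.
milk: 60 mL × 6/5 ÷ 240 mL/cup = 0.3 cup
granulated sugar: (1 cup + 4 tbsp = 1.25 cup) × 6/5 × 200 g/cup = 300.0 g
mashed banana: 1.5 cup × 6/5 × 232 g/cup ÷ 28.35 g/oz ≈ 14.7 oz
whole-barley flour: 30 g × 6/5 ÷ 120 g/cup × 16 tbsp/cup = 4.8 tbsp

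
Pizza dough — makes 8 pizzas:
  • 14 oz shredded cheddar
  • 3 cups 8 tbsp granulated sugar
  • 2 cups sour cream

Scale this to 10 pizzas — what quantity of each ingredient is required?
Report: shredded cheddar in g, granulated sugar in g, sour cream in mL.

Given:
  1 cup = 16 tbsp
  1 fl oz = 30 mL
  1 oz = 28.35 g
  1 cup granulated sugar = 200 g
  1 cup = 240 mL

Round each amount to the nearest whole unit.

Scaling factor: 10/8 = 5/4 = 1.25.
shredded cheddar: 14 oz × 5/4 × 28.35 g/oz ≈ 496 g
granulated sugar: (3 cup + 8 tbsp = 3.5 cup) × 5/4 × 200 g/cup = 875 g
sour cream: 2 cup × 5/4 × 240 mL/cup = 600 mL

shredded cheddar: 496 g; granulated sugar: 875 g; sour cream: 600 mL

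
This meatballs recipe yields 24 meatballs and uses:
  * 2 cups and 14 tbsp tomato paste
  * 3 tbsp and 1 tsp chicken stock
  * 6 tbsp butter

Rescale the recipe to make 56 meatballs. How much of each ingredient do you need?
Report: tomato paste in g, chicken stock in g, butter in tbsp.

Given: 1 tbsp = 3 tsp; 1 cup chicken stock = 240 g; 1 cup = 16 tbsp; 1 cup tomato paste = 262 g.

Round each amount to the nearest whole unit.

Scaling factor: 56/24 = 7/3.
tomato paste: (2 cup + 14 tbsp = 2.875 cup) × 7/3 × 262 g/cup ≈ 1758 g
chicken stock: (3 tbsp + 1 tsp = 10/3 tbsp) × 7/3 ÷ 16 tbsp/cup × 240 g/cup ≈ 117 g
butter: 6 tbsp × 7/3 = 14 tbsp

tomato paste: 1758 g; chicken stock: 117 g; butter: 14 tbsp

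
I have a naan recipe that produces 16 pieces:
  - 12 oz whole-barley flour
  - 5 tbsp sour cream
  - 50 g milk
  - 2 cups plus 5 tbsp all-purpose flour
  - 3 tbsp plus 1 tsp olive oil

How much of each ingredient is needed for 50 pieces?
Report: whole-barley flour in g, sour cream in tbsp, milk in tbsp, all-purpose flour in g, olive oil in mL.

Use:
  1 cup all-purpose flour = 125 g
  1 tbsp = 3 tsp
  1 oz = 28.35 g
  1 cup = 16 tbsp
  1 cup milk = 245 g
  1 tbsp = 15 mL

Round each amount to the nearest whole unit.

whole-barley flour: 1063 g; sour cream: 16 tbsp; milk: 10 tbsp; all-purpose flour: 903 g; olive oil: 156 mL

Scaling factor: 50/16 = 25/8 = 3.125.
whole-barley flour: 12 oz × 25/8 × 28.35 g/oz ≈ 1063 g
sour cream: 5 tbsp × 25/8 ≈ 16 tbsp
milk: 50 g × 25/8 ÷ 245 g/cup × 16 tbsp/cup ≈ 10 tbsp
all-purpose flour: (2 cup + 5 tbsp = 2.3125 cup) × 25/8 × 125 g/cup ≈ 903 g
olive oil: (3 tbsp + 1 tsp = 10/3 tbsp) × 25/8 × 15 mL/tbsp ≈ 156 mL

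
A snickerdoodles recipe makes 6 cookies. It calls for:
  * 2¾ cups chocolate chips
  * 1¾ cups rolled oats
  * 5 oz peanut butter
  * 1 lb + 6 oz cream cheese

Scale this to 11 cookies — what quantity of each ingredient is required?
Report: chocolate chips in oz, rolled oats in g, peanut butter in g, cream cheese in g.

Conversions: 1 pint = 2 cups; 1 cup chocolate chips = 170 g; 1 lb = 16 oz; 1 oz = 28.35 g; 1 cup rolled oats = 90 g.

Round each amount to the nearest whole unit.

chocolate chips: 30 oz; rolled oats: 289 g; peanut butter: 260 g; cream cheese: 1143 g

Scaling factor: 11/6.
chocolate chips: 2.75 cup × 11/6 × 170 g/cup ÷ 28.35 g/oz ≈ 30 oz
rolled oats: 1.75 cup × 11/6 × 90 g/cup ≈ 289 g
peanut butter: 5 oz × 11/6 × 28.35 g/oz ≈ 260 g
cream cheese: (1 lb + 6 oz = 1.375 lb) × 11/6 × 16 oz/lb × 28.35 g/oz ≈ 1143 g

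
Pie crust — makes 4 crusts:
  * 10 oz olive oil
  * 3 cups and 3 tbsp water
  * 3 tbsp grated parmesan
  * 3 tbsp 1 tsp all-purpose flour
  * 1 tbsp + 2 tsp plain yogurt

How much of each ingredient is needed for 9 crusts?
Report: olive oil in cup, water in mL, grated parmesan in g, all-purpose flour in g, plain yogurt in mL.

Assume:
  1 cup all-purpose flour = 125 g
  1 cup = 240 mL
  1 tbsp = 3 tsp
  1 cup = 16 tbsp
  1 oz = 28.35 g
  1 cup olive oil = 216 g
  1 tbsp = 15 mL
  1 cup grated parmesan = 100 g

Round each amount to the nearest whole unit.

Scaling factor: 9/4 = 2.25.
olive oil: 10 oz × 9/4 × 28.35 g/oz ÷ 216 g/cup ≈ 3 cup
water: (3 cup + 3 tbsp = 3.1875 cup) × 9/4 × 240 mL/cup ≈ 1721 mL
grated parmesan: 3 tbsp × 9/4 ÷ 16 tbsp/cup × 100 g/cup ≈ 42 g
all-purpose flour: (3 tbsp + 1 tsp = 10/3 tbsp) × 9/4 ÷ 16 tbsp/cup × 125 g/cup ≈ 59 g
plain yogurt: (1 tbsp + 2 tsp = 5/3 tbsp) × 9/4 × 15 mL/tbsp ≈ 56 mL

olive oil: 3 cup; water: 1721 mL; grated parmesan: 42 g; all-purpose flour: 59 g; plain yogurt: 56 mL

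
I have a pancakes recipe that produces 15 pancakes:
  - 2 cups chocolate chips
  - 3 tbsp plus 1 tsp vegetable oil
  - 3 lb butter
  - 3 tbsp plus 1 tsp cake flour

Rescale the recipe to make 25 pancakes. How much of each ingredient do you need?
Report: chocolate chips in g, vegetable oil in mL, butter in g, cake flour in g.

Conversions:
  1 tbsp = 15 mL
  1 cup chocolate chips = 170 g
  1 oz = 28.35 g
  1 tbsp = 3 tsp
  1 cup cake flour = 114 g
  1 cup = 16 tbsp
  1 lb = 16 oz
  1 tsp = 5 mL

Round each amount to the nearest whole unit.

Scaling factor: 25/15 = 5/3.
chocolate chips: 2 cup × 5/3 × 170 g/cup ≈ 567 g
vegetable oil: (3 tbsp + 1 tsp = 10/3 tbsp) × 5/3 × 15 mL/tbsp ≈ 83 mL
butter: 3 lb × 5/3 × 16 oz/lb × 28.35 g/oz = 2268 g
cake flour: (3 tbsp + 1 tsp = 10/3 tbsp) × 5/3 ÷ 16 tbsp/cup × 114 g/cup ≈ 40 g

chocolate chips: 567 g; vegetable oil: 83 mL; butter: 2268 g; cake flour: 40 g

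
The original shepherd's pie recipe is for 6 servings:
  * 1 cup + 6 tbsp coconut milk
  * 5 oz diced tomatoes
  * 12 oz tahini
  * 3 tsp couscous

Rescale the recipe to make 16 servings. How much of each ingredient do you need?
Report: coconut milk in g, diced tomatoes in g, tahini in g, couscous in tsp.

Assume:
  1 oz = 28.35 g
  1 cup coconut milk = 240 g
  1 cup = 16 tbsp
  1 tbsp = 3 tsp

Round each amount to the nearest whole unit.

Scaling factor: 16/6 = 8/3.
coconut milk: (1 cup + 6 tbsp = 1.375 cup) × 8/3 × 240 g/cup = 880 g
diced tomatoes: 5 oz × 8/3 × 28.35 g/oz = 378 g
tahini: 12 oz × 8/3 × 28.35 g/oz ≈ 907 g
couscous: 3 tsp × 8/3 = 8 tsp

coconut milk: 880 g; diced tomatoes: 378 g; tahini: 907 g; couscous: 8 tsp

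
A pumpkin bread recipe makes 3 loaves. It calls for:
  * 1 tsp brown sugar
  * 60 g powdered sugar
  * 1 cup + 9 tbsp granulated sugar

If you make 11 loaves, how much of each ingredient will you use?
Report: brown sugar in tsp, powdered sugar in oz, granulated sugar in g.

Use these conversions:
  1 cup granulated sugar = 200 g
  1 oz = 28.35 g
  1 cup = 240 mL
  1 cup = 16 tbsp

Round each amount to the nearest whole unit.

brown sugar: 4 tsp; powdered sugar: 8 oz; granulated sugar: 1146 g

Scaling factor: 11/3.
brown sugar: 1 tsp × 11/3 ≈ 4 tsp
powdered sugar: 60 g × 11/3 ÷ 28.35 g/oz ≈ 8 oz
granulated sugar: (1 cup + 9 tbsp = 1.5625 cup) × 11/3 × 200 g/cup ≈ 1146 g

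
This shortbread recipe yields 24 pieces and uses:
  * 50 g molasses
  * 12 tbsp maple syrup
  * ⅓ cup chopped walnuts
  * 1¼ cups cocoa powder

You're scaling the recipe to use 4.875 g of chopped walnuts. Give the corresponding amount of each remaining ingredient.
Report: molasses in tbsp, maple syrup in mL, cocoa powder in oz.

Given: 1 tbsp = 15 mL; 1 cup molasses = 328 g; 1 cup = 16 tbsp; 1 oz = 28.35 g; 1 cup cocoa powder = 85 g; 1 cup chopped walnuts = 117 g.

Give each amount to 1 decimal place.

molasses: 0.3 tbsp; maple syrup: 22.5 mL; cocoa powder: 0.5 oz

The original recipe has 39 g of chopped walnuts, so the scaling factor is 4.875 ÷ 39 = 1/8 = 0.125.
molasses: 50 g × 1/8 ÷ 328 g/cup × 16 tbsp/cup ≈ 0.3 tbsp
maple syrup: 12 tbsp × 1/8 × 15 mL/tbsp = 22.5 mL
cocoa powder: 1.25 cup × 1/8 × 85 g/cup ÷ 28.35 g/oz ≈ 0.5 oz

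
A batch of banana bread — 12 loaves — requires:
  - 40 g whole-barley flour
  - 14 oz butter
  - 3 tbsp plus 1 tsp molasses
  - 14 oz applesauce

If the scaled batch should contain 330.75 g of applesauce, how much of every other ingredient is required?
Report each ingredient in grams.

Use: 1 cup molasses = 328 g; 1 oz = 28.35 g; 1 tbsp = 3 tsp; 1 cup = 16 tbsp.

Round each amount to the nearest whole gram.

The original recipe has 396.9 g of applesauce, so the scaling factor is 330.75 ÷ 396.9 = 5/6.
whole-barley flour: 40 g × 5/6 ≈ 33 g
butter: 14 oz × 5/6 × 28.35 g/oz ≈ 331 g
molasses: (3 tbsp + 1 tsp = 10/3 tbsp) × 5/6 ÷ 16 tbsp/cup × 328 g/cup ≈ 57 g

whole-barley flour: 33 g; butter: 331 g; molasses: 57 g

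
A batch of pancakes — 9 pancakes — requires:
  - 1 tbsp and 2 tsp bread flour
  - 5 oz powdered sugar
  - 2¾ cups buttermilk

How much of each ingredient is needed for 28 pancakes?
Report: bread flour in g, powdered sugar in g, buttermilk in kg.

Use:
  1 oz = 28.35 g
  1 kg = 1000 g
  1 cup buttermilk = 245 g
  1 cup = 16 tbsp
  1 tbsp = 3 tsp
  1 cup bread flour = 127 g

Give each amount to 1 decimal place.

Scaling factor: 28/9.
bread flour: (1 tbsp + 2 tsp = 5/3 tbsp) × 28/9 ÷ 16 tbsp/cup × 127 g/cup ≈ 41.2 g
powdered sugar: 5 oz × 28/9 × 28.35 g/oz = 441.0 g
buttermilk: 2.75 cup × 28/9 × 245 g/cup ÷ 1000 g/kg ≈ 2.1 kg

bread flour: 41.2 g; powdered sugar: 441.0 g; buttermilk: 2.1 kg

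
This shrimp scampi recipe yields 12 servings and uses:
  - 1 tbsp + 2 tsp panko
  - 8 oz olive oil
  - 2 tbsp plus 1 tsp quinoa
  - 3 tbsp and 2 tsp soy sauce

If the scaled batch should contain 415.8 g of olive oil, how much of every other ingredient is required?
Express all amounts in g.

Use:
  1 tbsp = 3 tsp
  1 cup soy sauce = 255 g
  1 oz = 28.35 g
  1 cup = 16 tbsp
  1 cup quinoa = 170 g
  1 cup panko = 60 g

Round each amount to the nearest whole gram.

The original recipe has 226.8 g of olive oil, so the scaling factor is 415.8 ÷ 226.8 = 11/6.
panko: (1 tbsp + 2 tsp = 5/3 tbsp) × 11/6 ÷ 16 tbsp/cup × 60 g/cup ≈ 11 g
quinoa: (2 tbsp + 1 tsp = 7/3 tbsp) × 11/6 ÷ 16 tbsp/cup × 170 g/cup ≈ 45 g
soy sauce: (3 tbsp + 2 tsp = 11/3 tbsp) × 11/6 ÷ 16 tbsp/cup × 255 g/cup ≈ 107 g

panko: 11 g; quinoa: 45 g; soy sauce: 107 g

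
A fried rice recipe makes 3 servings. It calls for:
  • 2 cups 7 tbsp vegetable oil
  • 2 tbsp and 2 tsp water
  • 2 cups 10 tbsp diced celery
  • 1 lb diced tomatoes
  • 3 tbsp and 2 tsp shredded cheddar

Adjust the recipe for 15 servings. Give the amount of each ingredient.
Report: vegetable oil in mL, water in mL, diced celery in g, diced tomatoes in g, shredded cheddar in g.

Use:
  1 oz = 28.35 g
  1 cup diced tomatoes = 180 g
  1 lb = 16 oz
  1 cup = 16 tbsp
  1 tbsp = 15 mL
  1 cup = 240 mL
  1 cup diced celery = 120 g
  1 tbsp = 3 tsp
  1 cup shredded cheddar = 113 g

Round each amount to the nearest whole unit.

vegetable oil: 2925 mL; water: 200 mL; diced celery: 1575 g; diced tomatoes: 2268 g; shredded cheddar: 129 g

Scaling factor: 15/3 = 5.
vegetable oil: (2 cup + 7 tbsp = 2.4375 cup) × 5 × 240 mL/cup = 2925 mL
water: (2 tbsp + 2 tsp = 8/3 tbsp) × 5 × 15 mL/tbsp = 200 mL
diced celery: (2 cup + 10 tbsp = 2.625 cup) × 5 × 120 g/cup = 1575 g
diced tomatoes: 1 lb × 5 × 16 oz/lb × 28.35 g/oz = 2268 g
shredded cheddar: (3 tbsp + 2 tsp = 11/3 tbsp) × 5 ÷ 16 tbsp/cup × 113 g/cup ≈ 129 g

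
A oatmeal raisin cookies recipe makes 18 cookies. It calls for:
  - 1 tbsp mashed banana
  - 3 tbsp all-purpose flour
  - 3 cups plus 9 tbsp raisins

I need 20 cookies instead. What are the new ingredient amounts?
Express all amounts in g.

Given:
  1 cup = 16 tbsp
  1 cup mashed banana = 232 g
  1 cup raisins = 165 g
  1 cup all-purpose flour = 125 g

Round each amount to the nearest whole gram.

Scaling factor: 20/18 = 10/9.
mashed banana: 1 tbsp × 10/9 ÷ 16 tbsp/cup × 232 g/cup ≈ 16 g
all-purpose flour: 3 tbsp × 10/9 ÷ 16 tbsp/cup × 125 g/cup ≈ 26 g
raisins: (3 cup + 9 tbsp = 3.5625 cup) × 10/9 × 165 g/cup ≈ 653 g

mashed banana: 16 g; all-purpose flour: 26 g; raisins: 653 g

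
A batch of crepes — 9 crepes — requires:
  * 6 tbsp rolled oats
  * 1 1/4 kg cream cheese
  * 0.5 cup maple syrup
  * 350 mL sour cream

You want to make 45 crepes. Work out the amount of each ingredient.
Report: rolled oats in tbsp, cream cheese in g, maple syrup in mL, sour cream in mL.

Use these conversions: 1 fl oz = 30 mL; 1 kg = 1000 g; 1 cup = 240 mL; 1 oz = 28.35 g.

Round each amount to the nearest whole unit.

rolled oats: 30 tbsp; cream cheese: 6250 g; maple syrup: 600 mL; sour cream: 1750 mL

Scaling factor: 45/9 = 5.
rolled oats: 6 tbsp × 5 = 30 tbsp
cream cheese: 1.25 kg × 5 × 1000 g/kg = 6250 g
maple syrup: 0.5 cup × 5 × 240 mL/cup = 600 mL
sour cream: 350 mL × 5 = 1750 mL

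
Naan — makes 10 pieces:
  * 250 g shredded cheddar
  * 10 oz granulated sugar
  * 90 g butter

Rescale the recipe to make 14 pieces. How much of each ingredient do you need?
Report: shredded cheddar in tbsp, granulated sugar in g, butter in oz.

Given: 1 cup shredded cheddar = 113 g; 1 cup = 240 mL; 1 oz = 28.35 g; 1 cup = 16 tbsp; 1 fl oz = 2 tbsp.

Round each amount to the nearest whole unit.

shredded cheddar: 50 tbsp; granulated sugar: 397 g; butter: 4 oz

Scaling factor: 14/10 = 7/5 = 1.4.
shredded cheddar: 250 g × 7/5 ÷ 113 g/cup × 16 tbsp/cup ≈ 50 tbsp
granulated sugar: 10 oz × 7/5 × 28.35 g/oz ≈ 397 g
butter: 90 g × 7/5 ÷ 28.35 g/oz ≈ 4 oz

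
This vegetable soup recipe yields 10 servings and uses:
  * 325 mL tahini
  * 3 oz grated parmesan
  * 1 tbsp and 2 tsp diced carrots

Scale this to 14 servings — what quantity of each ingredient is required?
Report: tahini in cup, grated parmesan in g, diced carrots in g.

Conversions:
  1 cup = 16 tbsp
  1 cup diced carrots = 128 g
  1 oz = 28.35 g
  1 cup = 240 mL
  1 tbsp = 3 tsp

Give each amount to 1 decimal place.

tahini: 1.9 cup; grated parmesan: 119.1 g; diced carrots: 18.7 g

Scaling factor: 14/10 = 7/5 = 1.4.
tahini: 325 mL × 7/5 ÷ 240 mL/cup ≈ 1.9 cup
grated parmesan: 3 oz × 7/5 × 28.35 g/oz ≈ 119.1 g
diced carrots: (1 tbsp + 2 tsp = 5/3 tbsp) × 7/5 ÷ 16 tbsp/cup × 128 g/cup ≈ 18.7 g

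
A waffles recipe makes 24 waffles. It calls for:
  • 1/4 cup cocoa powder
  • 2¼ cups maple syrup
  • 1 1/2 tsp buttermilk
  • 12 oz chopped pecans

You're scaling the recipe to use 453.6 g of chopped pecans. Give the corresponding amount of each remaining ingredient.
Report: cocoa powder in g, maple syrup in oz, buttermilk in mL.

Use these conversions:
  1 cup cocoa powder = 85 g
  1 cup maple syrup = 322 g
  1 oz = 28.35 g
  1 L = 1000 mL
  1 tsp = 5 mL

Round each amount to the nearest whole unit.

The original recipe has 340.2 g of chopped pecans, so the scaling factor is 453.6 ÷ 340.2 = 4/3.
cocoa powder: 0.25 cup × 4/3 × 85 g/cup ≈ 28 g
maple syrup: 2.25 cup × 4/3 × 322 g/cup ÷ 28.35 g/oz ≈ 34 oz
buttermilk: 1.5 tsp × 4/3 × 5 mL/tsp = 10 mL

cocoa powder: 28 g; maple syrup: 34 oz; buttermilk: 10 mL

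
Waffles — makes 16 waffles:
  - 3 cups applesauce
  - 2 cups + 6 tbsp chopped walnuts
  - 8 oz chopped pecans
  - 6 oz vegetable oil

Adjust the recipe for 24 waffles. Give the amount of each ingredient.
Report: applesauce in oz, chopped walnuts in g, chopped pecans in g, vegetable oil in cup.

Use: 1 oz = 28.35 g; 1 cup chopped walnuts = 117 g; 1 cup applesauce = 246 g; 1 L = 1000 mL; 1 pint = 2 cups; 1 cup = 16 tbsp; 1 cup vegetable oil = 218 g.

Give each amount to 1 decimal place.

Scaling factor: 24/16 = 3/2 = 1.5.
applesauce: 3 cup × 3/2 × 246 g/cup ÷ 28.35 g/oz ≈ 39.0 oz
chopped walnuts: (2 cup + 6 tbsp = 2.375 cup) × 3/2 × 117 g/cup ≈ 416.8 g
chopped pecans: 8 oz × 3/2 × 28.35 g/oz = 340.2 g
vegetable oil: 6 oz × 3/2 × 28.35 g/oz ÷ 218 g/cup ≈ 1.2 cup

applesauce: 39.0 oz; chopped walnuts: 416.8 g; chopped pecans: 340.2 g; vegetable oil: 1.2 cup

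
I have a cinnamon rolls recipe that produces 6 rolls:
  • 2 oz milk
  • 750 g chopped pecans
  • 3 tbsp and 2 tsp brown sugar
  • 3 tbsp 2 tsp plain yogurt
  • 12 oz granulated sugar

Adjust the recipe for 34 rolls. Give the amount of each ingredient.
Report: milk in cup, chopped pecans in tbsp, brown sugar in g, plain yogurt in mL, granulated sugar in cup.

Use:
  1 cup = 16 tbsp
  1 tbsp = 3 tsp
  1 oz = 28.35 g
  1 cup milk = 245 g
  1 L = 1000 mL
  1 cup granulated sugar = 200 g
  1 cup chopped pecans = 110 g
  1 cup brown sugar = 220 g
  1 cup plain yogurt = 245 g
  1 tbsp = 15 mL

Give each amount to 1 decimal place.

Scaling factor: 34/6 = 17/3.
milk: 2 oz × 17/3 × 28.35 g/oz ÷ 245 g/cup ≈ 1.3 cup
chopped pecans: 750 g × 17/3 ÷ 110 g/cup × 16 tbsp/cup ≈ 618.2 tbsp
brown sugar: (3 tbsp + 2 tsp = 11/3 tbsp) × 17/3 ÷ 16 tbsp/cup × 220 g/cup ≈ 285.7 g
plain yogurt: (3 tbsp + 2 tsp = 11/3 tbsp) × 17/3 × 15 mL/tbsp ≈ 311.7 mL
granulated sugar: 12 oz × 17/3 × 28.35 g/oz ÷ 200 g/cup ≈ 9.6 cup

milk: 1.3 cup; chopped pecans: 618.2 tbsp; brown sugar: 285.7 g; plain yogurt: 311.7 mL; granulated sugar: 9.6 cup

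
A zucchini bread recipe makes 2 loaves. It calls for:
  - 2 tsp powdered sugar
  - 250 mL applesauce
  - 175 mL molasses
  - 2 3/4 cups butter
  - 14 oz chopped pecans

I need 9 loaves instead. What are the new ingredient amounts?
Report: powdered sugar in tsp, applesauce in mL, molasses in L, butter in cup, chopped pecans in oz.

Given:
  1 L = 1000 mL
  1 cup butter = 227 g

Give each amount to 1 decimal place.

powdered sugar: 9.0 tsp; applesauce: 1125.0 mL; molasses: 0.8 L; butter: 12.4 cup; chopped pecans: 63.0 oz

Scaling factor: 9/2 = 4.5.
powdered sugar: 2 tsp × 9/2 = 9.0 tsp
applesauce: 250 mL × 9/2 = 1125.0 mL
molasses: 175 mL × 9/2 ÷ 1000 mL/L ≈ 0.8 L
butter: 2.75 cup × 9/2 ≈ 12.4 cup
chopped pecans: 14 oz × 9/2 = 63.0 oz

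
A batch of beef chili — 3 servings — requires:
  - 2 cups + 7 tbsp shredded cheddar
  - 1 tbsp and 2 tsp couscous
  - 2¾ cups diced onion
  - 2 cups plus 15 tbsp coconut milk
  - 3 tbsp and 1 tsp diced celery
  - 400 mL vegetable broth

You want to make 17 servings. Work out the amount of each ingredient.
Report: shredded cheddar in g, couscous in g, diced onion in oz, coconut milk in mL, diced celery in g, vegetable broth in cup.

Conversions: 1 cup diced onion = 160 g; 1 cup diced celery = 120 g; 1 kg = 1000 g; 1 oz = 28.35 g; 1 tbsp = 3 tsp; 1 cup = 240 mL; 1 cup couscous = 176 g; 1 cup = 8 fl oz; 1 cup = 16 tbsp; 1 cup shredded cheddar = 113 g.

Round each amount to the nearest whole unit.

shredded cheddar: 1561 g; couscous: 104 g; diced onion: 88 oz; coconut milk: 3995 mL; diced celery: 142 g; vegetable broth: 9 cup

Scaling factor: 17/3.
shredded cheddar: (2 cup + 7 tbsp = 2.4375 cup) × 17/3 × 113 g/cup ≈ 1561 g
couscous: (1 tbsp + 2 tsp = 5/3 tbsp) × 17/3 ÷ 16 tbsp/cup × 176 g/cup ≈ 104 g
diced onion: 2.75 cup × 17/3 × 160 g/cup ÷ 28.35 g/oz ≈ 88 oz
coconut milk: (2 cup + 15 tbsp = 2.9375 cup) × 17/3 × 240 mL/cup = 3995 mL
diced celery: (3 tbsp + 1 tsp = 10/3 tbsp) × 17/3 ÷ 16 tbsp/cup × 120 g/cup ≈ 142 g
vegetable broth: 400 mL × 17/3 ÷ 240 mL/cup ≈ 9 cup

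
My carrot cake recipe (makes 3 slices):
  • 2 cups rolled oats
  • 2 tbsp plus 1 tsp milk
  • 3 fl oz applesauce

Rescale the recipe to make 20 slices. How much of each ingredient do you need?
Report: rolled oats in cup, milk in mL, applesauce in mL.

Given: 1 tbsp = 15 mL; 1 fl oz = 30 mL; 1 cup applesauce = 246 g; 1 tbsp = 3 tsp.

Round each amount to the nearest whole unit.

Scaling factor: 20/3.
rolled oats: 2 cup × 20/3 ≈ 13 cup
milk: (2 tbsp + 1 tsp = 7/3 tbsp) × 20/3 × 15 mL/tbsp ≈ 233 mL
applesauce: 3 fl oz × 20/3 × 30 mL/fl oz = 600 mL

rolled oats: 13 cup; milk: 233 mL; applesauce: 600 mL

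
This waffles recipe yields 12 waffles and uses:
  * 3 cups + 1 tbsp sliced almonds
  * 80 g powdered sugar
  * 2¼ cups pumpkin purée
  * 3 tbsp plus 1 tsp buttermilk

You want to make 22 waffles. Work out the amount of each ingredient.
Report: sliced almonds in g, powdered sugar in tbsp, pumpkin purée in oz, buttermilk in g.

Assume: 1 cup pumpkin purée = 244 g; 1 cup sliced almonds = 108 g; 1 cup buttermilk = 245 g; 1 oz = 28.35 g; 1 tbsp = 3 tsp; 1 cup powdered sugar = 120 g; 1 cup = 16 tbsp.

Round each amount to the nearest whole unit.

Scaling factor: 22/12 = 11/6.
sliced almonds: (3 cup + 1 tbsp = 3.0625 cup) × 11/6 × 108 g/cup ≈ 606 g
powdered sugar: 80 g × 11/6 ÷ 120 g/cup × 16 tbsp/cup ≈ 20 tbsp
pumpkin purée: 2.25 cup × 11/6 × 244 g/cup ÷ 28.35 g/oz ≈ 36 oz
buttermilk: (3 tbsp + 1 tsp = 10/3 tbsp) × 11/6 ÷ 16 tbsp/cup × 245 g/cup ≈ 94 g

sliced almonds: 606 g; powdered sugar: 20 tbsp; pumpkin purée: 36 oz; buttermilk: 94 g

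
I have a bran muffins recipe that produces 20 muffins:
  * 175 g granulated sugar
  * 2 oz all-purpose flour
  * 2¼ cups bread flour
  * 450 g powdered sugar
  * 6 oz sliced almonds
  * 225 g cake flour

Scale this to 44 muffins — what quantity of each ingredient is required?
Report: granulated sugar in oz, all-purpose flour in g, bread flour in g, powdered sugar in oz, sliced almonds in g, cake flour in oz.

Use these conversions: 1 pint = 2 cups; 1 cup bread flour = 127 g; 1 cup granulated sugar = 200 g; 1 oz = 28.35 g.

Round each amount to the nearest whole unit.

granulated sugar: 14 oz; all-purpose flour: 125 g; bread flour: 629 g; powdered sugar: 35 oz; sliced almonds: 374 g; cake flour: 17 oz

Scaling factor: 44/20 = 11/5 = 2.2.
granulated sugar: 175 g × 11/5 ÷ 28.35 g/oz ≈ 14 oz
all-purpose flour: 2 oz × 11/5 × 28.35 g/oz ≈ 125 g
bread flour: 2.25 cup × 11/5 × 127 g/cup ≈ 629 g
powdered sugar: 450 g × 11/5 ÷ 28.35 g/oz ≈ 35 oz
sliced almonds: 6 oz × 11/5 × 28.35 g/oz ≈ 374 g
cake flour: 225 g × 11/5 ÷ 28.35 g/oz ≈ 17 oz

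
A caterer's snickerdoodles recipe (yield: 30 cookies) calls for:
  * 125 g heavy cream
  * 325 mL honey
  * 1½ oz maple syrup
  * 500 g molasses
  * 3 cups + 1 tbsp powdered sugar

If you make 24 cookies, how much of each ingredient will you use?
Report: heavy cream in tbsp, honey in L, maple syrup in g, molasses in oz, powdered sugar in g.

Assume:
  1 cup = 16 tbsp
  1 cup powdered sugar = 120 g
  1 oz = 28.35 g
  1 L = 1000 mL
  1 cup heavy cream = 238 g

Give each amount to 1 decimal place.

heavy cream: 6.7 tbsp; honey: 0.3 L; maple syrup: 34.0 g; molasses: 14.1 oz; powdered sugar: 294.0 g

Scaling factor: 24/30 = 4/5 = 0.8.
heavy cream: 125 g × 4/5 ÷ 238 g/cup × 16 tbsp/cup ≈ 6.7 tbsp
honey: 325 mL × 4/5 ÷ 1000 mL/L ≈ 0.3 L
maple syrup: 1.5 oz × 4/5 × 28.35 g/oz ≈ 34.0 g
molasses: 500 g × 4/5 ÷ 28.35 g/oz ≈ 14.1 oz
powdered sugar: (3 cup + 1 tbsp = 3.0625 cup) × 4/5 × 120 g/cup = 294.0 g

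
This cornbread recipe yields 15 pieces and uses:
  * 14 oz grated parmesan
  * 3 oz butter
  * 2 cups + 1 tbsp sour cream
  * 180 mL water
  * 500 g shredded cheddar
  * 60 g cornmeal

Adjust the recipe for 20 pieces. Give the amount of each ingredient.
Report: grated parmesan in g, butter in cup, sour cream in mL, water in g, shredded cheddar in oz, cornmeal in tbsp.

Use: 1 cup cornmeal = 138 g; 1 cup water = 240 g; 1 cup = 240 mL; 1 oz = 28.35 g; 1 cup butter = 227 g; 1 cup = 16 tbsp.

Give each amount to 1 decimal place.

Scaling factor: 20/15 = 4/3.
grated parmesan: 14 oz × 4/3 × 28.35 g/oz = 529.2 g
butter: 3 oz × 4/3 × 28.35 g/oz ÷ 227 g/cup ≈ 0.5 cup
sour cream: (2 cup + 1 tbsp = 2.0625 cup) × 4/3 × 240 mL/cup = 660.0 mL
water: 180 mL × 4/3 ÷ 240 mL/cup × 240 g/cup = 240.0 g
shredded cheddar: 500 g × 4/3 ÷ 28.35 g/oz ≈ 23.5 oz
cornmeal: 60 g × 4/3 ÷ 138 g/cup × 16 tbsp/cup ≈ 9.3 tbsp

grated parmesan: 529.2 g; butter: 0.5 cup; sour cream: 660.0 mL; water: 240.0 g; shredded cheddar: 23.5 oz; cornmeal: 9.3 tbsp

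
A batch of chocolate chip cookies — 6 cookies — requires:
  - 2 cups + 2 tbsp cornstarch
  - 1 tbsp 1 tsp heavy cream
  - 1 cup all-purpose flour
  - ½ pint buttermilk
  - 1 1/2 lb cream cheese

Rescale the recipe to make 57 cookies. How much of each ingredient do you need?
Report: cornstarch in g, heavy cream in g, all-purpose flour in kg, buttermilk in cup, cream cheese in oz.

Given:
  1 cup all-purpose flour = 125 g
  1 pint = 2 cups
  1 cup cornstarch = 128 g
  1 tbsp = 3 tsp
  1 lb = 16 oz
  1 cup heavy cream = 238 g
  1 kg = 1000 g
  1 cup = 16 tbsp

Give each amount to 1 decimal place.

Scaling factor: 57/6 = 19/2 = 9.5.
cornstarch: (2 cup + 2 tbsp = 2.125 cup) × 19/2 × 128 g/cup = 2584.0 g
heavy cream: (1 tbsp + 1 tsp = 4/3 tbsp) × 19/2 ÷ 16 tbsp/cup × 238 g/cup ≈ 188.4 g
all-purpose flour: 1 cup × 19/2 × 125 g/cup ÷ 1000 g/kg ≈ 1.2 kg
buttermilk: 0.5 pint × 19/2 × 2 cup/pint = 9.5 cup
cream cheese: 1.5 lb × 19/2 × 16 oz/lb = 228.0 oz

cornstarch: 2584.0 g; heavy cream: 188.4 g; all-purpose flour: 1.2 kg; buttermilk: 9.5 cup; cream cheese: 228.0 oz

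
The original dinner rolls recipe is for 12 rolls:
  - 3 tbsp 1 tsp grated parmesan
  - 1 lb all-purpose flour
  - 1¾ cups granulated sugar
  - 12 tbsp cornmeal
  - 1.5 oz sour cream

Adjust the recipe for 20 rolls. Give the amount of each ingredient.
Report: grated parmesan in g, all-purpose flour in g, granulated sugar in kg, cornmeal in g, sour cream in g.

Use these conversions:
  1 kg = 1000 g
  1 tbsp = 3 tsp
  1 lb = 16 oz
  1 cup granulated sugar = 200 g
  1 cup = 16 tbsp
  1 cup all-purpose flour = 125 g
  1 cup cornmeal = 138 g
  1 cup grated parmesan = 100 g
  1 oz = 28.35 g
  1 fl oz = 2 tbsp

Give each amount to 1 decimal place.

grated parmesan: 34.7 g; all-purpose flour: 756.0 g; granulated sugar: 0.6 kg; cornmeal: 172.5 g; sour cream: 70.9 g

Scaling factor: 20/12 = 5/3.
grated parmesan: (3 tbsp + 1 tsp = 10/3 tbsp) × 5/3 ÷ 16 tbsp/cup × 100 g/cup ≈ 34.7 g
all-purpose flour: 1 lb × 5/3 × 16 oz/lb × 28.35 g/oz = 756.0 g
granulated sugar: 1.75 cup × 5/3 × 200 g/cup ÷ 1000 g/kg ≈ 0.6 kg
cornmeal: 12 tbsp × 5/3 ÷ 16 tbsp/cup × 138 g/cup = 172.5 g
sour cream: 1.5 oz × 5/3 × 28.35 g/oz ≈ 70.9 g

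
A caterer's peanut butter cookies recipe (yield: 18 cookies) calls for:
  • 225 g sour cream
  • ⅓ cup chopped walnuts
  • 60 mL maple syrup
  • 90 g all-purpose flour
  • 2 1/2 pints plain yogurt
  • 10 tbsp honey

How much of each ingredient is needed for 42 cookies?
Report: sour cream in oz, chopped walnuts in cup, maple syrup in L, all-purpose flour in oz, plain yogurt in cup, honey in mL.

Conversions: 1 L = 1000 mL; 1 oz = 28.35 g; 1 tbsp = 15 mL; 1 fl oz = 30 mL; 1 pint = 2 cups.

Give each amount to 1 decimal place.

sour cream: 18.5 oz; chopped walnuts: 0.8 cup; maple syrup: 0.1 L; all-purpose flour: 7.4 oz; plain yogurt: 11.7 cup; honey: 350.0 mL

Scaling factor: 42/18 = 7/3.
sour cream: 225 g × 7/3 ÷ 28.35 g/oz ≈ 18.5 oz
chopped walnuts: 1/3 cup × 7/3 ≈ 0.8 cup
maple syrup: 60 mL × 7/3 ÷ 1000 mL/L ≈ 0.1 L
all-purpose flour: 90 g × 7/3 ÷ 28.35 g/oz ≈ 7.4 oz
plain yogurt: 2.5 pint × 7/3 × 2 cup/pint ≈ 11.7 cup
honey: 10 tbsp × 7/3 × 15 mL/tbsp = 350.0 mL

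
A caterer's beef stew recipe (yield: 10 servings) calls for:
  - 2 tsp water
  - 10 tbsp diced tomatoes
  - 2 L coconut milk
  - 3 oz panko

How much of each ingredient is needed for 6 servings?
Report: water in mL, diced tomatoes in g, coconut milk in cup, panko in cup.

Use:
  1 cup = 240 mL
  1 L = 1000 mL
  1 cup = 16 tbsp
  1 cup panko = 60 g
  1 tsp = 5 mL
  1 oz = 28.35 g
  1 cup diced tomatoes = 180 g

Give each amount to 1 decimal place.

water: 6.0 mL; diced tomatoes: 67.5 g; coconut milk: 5.0 cup; panko: 0.9 cup

Scaling factor: 6/10 = 3/5 = 0.6.
water: 2 tsp × 3/5 × 5 mL/tsp = 6.0 mL
diced tomatoes: 10 tbsp × 3/5 ÷ 16 tbsp/cup × 180 g/cup = 67.5 g
coconut milk: 2 L × 3/5 × 1000 mL/L ÷ 240 mL/cup = 5.0 cup
panko: 3 oz × 3/5 × 28.35 g/oz ÷ 60 g/cup ≈ 0.9 cup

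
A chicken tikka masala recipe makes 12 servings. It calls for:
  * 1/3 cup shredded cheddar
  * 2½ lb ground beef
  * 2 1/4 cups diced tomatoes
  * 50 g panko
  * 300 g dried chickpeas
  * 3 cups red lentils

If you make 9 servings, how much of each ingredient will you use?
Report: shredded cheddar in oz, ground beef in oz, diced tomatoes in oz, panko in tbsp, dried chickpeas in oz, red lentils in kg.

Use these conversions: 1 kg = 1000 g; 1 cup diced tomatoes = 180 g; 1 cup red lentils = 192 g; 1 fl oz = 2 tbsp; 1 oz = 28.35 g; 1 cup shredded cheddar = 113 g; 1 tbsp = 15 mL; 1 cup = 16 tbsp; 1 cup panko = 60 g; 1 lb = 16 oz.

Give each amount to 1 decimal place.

Scaling factor: 9/12 = 3/4 = 0.75.
shredded cheddar: 1/3 cup × 3/4 × 113 g/cup ÷ 28.35 g/oz ≈ 1.0 oz
ground beef: 2.5 lb × 3/4 × 16 oz/lb = 30.0 oz
diced tomatoes: 2.25 cup × 3/4 × 180 g/cup ÷ 28.35 g/oz ≈ 10.7 oz
panko: 50 g × 3/4 ÷ 60 g/cup × 16 tbsp/cup = 10.0 tbsp
dried chickpeas: 300 g × 3/4 ÷ 28.35 g/oz ≈ 7.9 oz
red lentils: 3 cup × 3/4 × 192 g/cup ÷ 1000 g/kg ≈ 0.4 kg

shredded cheddar: 1.0 oz; ground beef: 30.0 oz; diced tomatoes: 10.7 oz; panko: 10.0 tbsp; dried chickpeas: 7.9 oz; red lentils: 0.4 kg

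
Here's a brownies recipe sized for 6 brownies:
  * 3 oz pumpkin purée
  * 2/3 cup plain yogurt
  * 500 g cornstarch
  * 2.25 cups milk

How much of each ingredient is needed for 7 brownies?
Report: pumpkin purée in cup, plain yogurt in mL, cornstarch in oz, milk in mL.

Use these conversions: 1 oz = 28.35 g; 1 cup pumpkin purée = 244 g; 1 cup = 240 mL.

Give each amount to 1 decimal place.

pumpkin purée: 0.4 cup; plain yogurt: 186.7 mL; cornstarch: 20.6 oz; milk: 630.0 mL

Scaling factor: 7/6.
pumpkin purée: 3 oz × 7/6 × 28.35 g/oz ÷ 244 g/cup ≈ 0.4 cup
plain yogurt: 2/3 cup × 7/6 × 240 mL/cup ≈ 186.7 mL
cornstarch: 500 g × 7/6 ÷ 28.35 g/oz ≈ 20.6 oz
milk: 2.25 cup × 7/6 × 240 mL/cup = 630.0 mL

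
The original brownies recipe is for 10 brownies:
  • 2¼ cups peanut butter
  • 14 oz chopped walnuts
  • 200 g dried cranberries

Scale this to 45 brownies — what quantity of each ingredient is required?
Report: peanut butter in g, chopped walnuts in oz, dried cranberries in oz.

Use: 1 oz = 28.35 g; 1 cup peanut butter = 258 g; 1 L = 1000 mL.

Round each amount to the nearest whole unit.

peanut butter: 2612 g; chopped walnuts: 63 oz; dried cranberries: 32 oz

Scaling factor: 45/10 = 9/2 = 4.5.
peanut butter: 2.25 cup × 9/2 × 258 g/cup ≈ 2612 g
chopped walnuts: 14 oz × 9/2 = 63 oz
dried cranberries: 200 g × 9/2 ÷ 28.35 g/oz ≈ 32 oz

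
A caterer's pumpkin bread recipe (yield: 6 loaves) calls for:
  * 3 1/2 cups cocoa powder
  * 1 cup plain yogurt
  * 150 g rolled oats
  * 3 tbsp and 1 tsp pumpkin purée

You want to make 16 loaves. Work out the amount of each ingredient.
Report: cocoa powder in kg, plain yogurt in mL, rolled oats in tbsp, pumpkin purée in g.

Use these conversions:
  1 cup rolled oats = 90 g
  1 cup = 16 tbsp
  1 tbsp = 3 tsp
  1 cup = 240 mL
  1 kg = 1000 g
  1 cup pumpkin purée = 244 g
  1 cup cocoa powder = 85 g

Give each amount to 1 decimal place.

cocoa powder: 0.8 kg; plain yogurt: 640.0 mL; rolled oats: 71.1 tbsp; pumpkin purée: 135.6 g

Scaling factor: 16/6 = 8/3.
cocoa powder: 3.5 cup × 8/3 × 85 g/cup ÷ 1000 g/kg ≈ 0.8 kg
plain yogurt: 1 cup × 8/3 × 240 mL/cup = 640.0 mL
rolled oats: 150 g × 8/3 ÷ 90 g/cup × 16 tbsp/cup ≈ 71.1 tbsp
pumpkin purée: (3 tbsp + 1 tsp = 10/3 tbsp) × 8/3 ÷ 16 tbsp/cup × 244 g/cup ≈ 135.6 g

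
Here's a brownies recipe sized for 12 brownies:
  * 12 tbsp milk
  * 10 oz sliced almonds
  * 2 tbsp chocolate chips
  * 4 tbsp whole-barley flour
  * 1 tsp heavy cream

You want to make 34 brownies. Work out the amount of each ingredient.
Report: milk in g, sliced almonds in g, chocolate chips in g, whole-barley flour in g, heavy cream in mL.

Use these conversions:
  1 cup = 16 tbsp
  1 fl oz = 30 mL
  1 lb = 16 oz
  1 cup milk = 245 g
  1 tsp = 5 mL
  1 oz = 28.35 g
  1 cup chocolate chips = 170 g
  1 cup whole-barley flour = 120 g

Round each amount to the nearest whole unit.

milk: 521 g; sliced almonds: 803 g; chocolate chips: 60 g; whole-barley flour: 85 g; heavy cream: 14 mL

Scaling factor: 34/12 = 17/6.
milk: 12 tbsp × 17/6 ÷ 16 tbsp/cup × 245 g/cup ≈ 521 g
sliced almonds: 10 oz × 17/6 × 28.35 g/oz ≈ 803 g
chocolate chips: 2 tbsp × 17/6 ÷ 16 tbsp/cup × 170 g/cup ≈ 60 g
whole-barley flour: 4 tbsp × 17/6 ÷ 16 tbsp/cup × 120 g/cup = 85 g
heavy cream: 1 tsp × 17/6 × 5 mL/tsp ≈ 14 mL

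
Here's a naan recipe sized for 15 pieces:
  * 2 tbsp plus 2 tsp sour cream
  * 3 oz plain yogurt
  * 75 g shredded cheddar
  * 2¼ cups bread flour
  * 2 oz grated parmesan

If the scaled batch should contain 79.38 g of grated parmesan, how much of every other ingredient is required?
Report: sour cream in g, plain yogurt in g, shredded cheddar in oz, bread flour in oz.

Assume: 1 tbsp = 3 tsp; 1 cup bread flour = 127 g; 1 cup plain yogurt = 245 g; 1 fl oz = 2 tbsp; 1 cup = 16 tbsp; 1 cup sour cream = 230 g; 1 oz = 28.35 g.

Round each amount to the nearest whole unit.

The original recipe has 56.7 g of grated parmesan, so the scaling factor is 79.38 ÷ 56.7 = 7/5 = 1.4.
sour cream: (2 tbsp + 2 tsp = 8/3 tbsp) × 7/5 ÷ 16 tbsp/cup × 230 g/cup ≈ 54 g
plain yogurt: 3 oz × 7/5 × 28.35 g/oz ≈ 119 g
shredded cheddar: 75 g × 7/5 ÷ 28.35 g/oz ≈ 4 oz
bread flour: 2.25 cup × 7/5 × 127 g/cup ÷ 28.35 g/oz ≈ 14 oz

sour cream: 54 g; plain yogurt: 119 g; shredded cheddar: 4 oz; bread flour: 14 oz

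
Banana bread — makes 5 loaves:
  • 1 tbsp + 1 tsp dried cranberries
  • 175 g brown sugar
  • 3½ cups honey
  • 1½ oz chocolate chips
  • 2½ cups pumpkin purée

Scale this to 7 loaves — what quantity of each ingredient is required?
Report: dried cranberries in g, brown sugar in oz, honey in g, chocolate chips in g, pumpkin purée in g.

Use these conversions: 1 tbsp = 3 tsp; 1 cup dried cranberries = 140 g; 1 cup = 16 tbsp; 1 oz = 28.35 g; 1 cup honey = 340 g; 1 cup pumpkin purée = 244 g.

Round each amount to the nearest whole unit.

Scaling factor: 7/5 = 1.4.
dried cranberries: (1 tbsp + 1 tsp = 4/3 tbsp) × 7/5 ÷ 16 tbsp/cup × 140 g/cup ≈ 16 g
brown sugar: 175 g × 7/5 ÷ 28.35 g/oz ≈ 9 oz
honey: 3.5 cup × 7/5 × 340 g/cup = 1666 g
chocolate chips: 1.5 oz × 7/5 × 28.35 g/oz ≈ 60 g
pumpkin purée: 2.5 cup × 7/5 × 244 g/cup = 854 g

dried cranberries: 16 g; brown sugar: 9 oz; honey: 1666 g; chocolate chips: 60 g; pumpkin purée: 854 g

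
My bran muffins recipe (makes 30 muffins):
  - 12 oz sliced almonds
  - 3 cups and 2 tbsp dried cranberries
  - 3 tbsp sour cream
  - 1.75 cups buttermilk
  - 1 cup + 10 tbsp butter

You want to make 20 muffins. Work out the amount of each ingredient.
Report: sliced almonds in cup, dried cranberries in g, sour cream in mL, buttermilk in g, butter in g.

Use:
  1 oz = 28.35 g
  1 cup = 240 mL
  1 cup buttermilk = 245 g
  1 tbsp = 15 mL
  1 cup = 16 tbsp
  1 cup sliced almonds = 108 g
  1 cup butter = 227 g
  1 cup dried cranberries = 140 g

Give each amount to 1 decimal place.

sliced almonds: 2.1 cup; dried cranberries: 291.7 g; sour cream: 30.0 mL; buttermilk: 285.8 g; butter: 245.9 g

Scaling factor: 20/30 = 2/3.
sliced almonds: 12 oz × 2/3 × 28.35 g/oz ÷ 108 g/cup = 2.1 cup
dried cranberries: (3 cup + 2 tbsp = 3.125 cup) × 2/3 × 140 g/cup ≈ 291.7 g
sour cream: 3 tbsp × 2/3 × 15 mL/tbsp = 30.0 mL
buttermilk: 1.75 cup × 2/3 × 245 g/cup ≈ 285.8 g
butter: (1 cup + 10 tbsp = 1.625 cup) × 2/3 × 227 g/cup ≈ 245.9 g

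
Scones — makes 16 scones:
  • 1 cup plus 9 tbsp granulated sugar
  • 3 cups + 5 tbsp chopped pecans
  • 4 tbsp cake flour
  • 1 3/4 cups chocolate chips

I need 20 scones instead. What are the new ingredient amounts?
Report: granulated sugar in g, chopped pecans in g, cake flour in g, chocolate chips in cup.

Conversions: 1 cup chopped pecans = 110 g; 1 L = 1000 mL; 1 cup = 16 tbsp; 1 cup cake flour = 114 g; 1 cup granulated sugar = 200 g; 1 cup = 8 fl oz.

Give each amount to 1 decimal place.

Scaling factor: 20/16 = 5/4 = 1.25.
granulated sugar: (1 cup + 9 tbsp = 1.5625 cup) × 5/4 × 200 g/cup ≈ 390.6 g
chopped pecans: (3 cup + 5 tbsp = 3.3125 cup) × 5/4 × 110 g/cup ≈ 455.5 g
cake flour: 4 tbsp × 5/4 ÷ 16 tbsp/cup × 114 g/cup ≈ 35.6 g
chocolate chips: 1.75 cup × 5/4 ≈ 2.2 cup

granulated sugar: 390.6 g; chopped pecans: 455.5 g; cake flour: 35.6 g; chocolate chips: 2.2 cup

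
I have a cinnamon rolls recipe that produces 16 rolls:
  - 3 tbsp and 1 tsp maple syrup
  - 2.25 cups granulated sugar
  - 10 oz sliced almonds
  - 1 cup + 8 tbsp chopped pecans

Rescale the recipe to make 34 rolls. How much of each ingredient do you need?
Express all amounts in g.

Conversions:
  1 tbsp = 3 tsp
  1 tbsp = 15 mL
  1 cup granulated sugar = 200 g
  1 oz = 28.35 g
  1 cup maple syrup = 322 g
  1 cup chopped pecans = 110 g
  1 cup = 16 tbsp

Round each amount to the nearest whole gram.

Scaling factor: 34/16 = 17/8 = 2.125.
maple syrup: (3 tbsp + 1 tsp = 10/3 tbsp) × 17/8 ÷ 16 tbsp/cup × 322 g/cup ≈ 143 g
granulated sugar: 2.25 cup × 17/8 × 200 g/cup ≈ 956 g
sliced almonds: 10 oz × 17/8 × 28.35 g/oz ≈ 602 g
chopped pecans: (1 cup + 8 tbsp = 1.5 cup) × 17/8 × 110 g/cup ≈ 351 g

maple syrup: 143 g; granulated sugar: 956 g; sliced almonds: 602 g; chopped pecans: 351 g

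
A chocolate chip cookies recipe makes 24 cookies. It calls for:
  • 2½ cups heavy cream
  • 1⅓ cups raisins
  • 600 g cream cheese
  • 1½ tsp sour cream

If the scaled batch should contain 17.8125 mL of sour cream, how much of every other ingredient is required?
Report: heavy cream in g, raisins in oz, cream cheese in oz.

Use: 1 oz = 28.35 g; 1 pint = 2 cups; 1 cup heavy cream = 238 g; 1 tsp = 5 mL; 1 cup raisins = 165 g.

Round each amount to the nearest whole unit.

The original recipe has 7.5 mL of sour cream, so the scaling factor is 17.8125 ÷ 7.5 = 19/8 = 2.375.
heavy cream: 2.5 cup × 19/8 × 238 g/cup ≈ 1413 g
raisins: 4/3 cup × 19/8 × 165 g/cup ÷ 28.35 g/oz ≈ 18 oz
cream cheese: 600 g × 19/8 ÷ 28.35 g/oz ≈ 50 oz

heavy cream: 1413 g; raisins: 18 oz; cream cheese: 50 oz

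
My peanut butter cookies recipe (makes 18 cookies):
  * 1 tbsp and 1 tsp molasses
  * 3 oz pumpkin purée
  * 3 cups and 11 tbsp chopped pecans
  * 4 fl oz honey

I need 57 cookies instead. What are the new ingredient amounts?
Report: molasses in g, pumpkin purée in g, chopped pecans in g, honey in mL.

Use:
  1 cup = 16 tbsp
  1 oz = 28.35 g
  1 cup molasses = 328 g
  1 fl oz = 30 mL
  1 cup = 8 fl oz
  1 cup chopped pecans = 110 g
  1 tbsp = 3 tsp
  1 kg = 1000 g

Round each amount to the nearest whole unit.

Scaling factor: 57/18 = 19/6.
molasses: (1 tbsp + 1 tsp = 4/3 tbsp) × 19/6 ÷ 16 tbsp/cup × 328 g/cup ≈ 87 g
pumpkin purée: 3 oz × 19/6 × 28.35 g/oz ≈ 269 g
chopped pecans: (3 cup + 11 tbsp = 3.6875 cup) × 19/6 × 110 g/cup ≈ 1284 g
honey: 4 fl oz × 19/6 × 30 mL/fl oz = 380 mL

molasses: 87 g; pumpkin purée: 269 g; chopped pecans: 1284 g; honey: 380 mL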